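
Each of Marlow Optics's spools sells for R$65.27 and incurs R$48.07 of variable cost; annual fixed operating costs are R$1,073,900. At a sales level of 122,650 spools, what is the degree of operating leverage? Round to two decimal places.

At 122,650 units, contribution = 122,650 × R$17.20 = R$2,109,580.00.
Operating income = contribution − fixed costs = R$2,109,580.00 − R$1,073,900 = R$1,035,680.00.
So DOL = total CM / EBIT = R$2,109,580.00 / R$1,035,680.00 = 2.0369.

2.04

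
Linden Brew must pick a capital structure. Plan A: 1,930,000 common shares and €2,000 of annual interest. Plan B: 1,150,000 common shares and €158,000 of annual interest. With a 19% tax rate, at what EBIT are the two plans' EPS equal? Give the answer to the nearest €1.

At indifference, (EBIT − 2,000)(1 − t)/1,930,000 = (EBIT − 158,000)(1 − t)/1,150,000.
Cancelling (1 − t) and cross-multiplying: 1,150,000·(EBIT − 2,000) = 1,930,000·(EBIT − 158,000).
EBIT × (1,930,000 − 1,150,000) = 158,000 × 1,930,000 − 2,000 × 1,150,000 = 302,640,000,000, so EBIT = 302,640,000,000 ÷ 780,000 = 388,000.00.

€388,000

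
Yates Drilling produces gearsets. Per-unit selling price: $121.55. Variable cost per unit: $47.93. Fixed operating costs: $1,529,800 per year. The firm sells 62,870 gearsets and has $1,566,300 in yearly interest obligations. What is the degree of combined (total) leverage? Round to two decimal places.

At 62,870 units, contribution = 62,870 × $73.62 = $4,628,489.40.
EBIT = $4,628,489.40 − $1,529,800 = $3,098,689.40. Interest = $1,566,300.00.
DOL = $4,628,489.40 ÷ $3,098,689.40 = 1.4937; DFL = $3,098,689.40 ÷ $1,532,389.40 = 2.0221.
DCL = DOL × DFL = 1.4937 × 2.0221 = 3.0204.

3.02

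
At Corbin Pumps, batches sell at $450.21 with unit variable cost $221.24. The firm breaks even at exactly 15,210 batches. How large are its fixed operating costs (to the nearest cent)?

$3,482,633.70

Contribution margin per unit = $450.21 − $221.24 = $228.97.
Since BE = FC / CM, FC = 15,210 × $228.97 = $3,482,633.70.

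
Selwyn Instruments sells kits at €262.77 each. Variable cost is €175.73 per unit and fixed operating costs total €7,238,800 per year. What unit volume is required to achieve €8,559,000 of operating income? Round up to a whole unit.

Contribution margin per unit = €262.77 − €175.73 = €87.04.
Units = (FC + target) / CM = (€7,238,800 + €8,559,000) / €87.04 = 181,500.46, so 181,501 kits.

181,501 kits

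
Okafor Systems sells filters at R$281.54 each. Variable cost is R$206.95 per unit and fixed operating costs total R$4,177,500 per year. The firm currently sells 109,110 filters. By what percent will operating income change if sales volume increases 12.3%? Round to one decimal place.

Contribution at this volume is 109,110 × R$74.59 = R$8,138,514.90.
Operating income = contribution − fixed costs = R$8,138,514.90 − R$4,177,500 = R$3,961,014.90.
Degree of operating leverage = R$8,138,514.90 / R$3,961,014.90 = 2.0547.
Operating income changes by 2.0547 × +12.3% = +25.3%.

+25.3%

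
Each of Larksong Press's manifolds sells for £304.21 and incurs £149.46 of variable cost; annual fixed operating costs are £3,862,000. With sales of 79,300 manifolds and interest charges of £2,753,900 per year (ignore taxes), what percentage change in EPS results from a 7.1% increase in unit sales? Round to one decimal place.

Total contribution margin = 79,300 × £154.75 = £12,271,675.00.
EBIT = £12,271,675.00 − £3,862,000 = £8,409,675.00.
After interest of £2,753,900.00, pre-tax earnings = £5,655,775.00.
DCL = total CM / (EBIT − I) = £12,271,675.00 / £5,655,775.00 = 2.1698.
%ΔEPS = DCL × %ΔSales = 2.1698 × +7.1% = +15.4%.

+15.4%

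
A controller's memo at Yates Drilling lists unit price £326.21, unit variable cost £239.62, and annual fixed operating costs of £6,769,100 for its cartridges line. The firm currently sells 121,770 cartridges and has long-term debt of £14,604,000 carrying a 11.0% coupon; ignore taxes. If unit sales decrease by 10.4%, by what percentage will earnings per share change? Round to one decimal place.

Total contribution margin = 121,770 × £86.59 = £10,544,064.30.
EBIT = £10,544,064.30 − £6,769,100 = £3,774,964.30.
Interest = £1,606,440.00, so EBIT − I = £2,168,524.30.
DCL = total CM / (EBIT − I) = £10,544,064.30 / £2,168,524.30 = 4.8623.
EPS therefore changes by 4.8623 × (-10.4%) = -50.6%.

-50.6%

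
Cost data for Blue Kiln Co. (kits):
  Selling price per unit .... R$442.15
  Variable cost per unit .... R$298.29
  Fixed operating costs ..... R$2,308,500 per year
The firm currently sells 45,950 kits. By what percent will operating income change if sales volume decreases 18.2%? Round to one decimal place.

-28.0%

Total contribution margin = 45,950 × R$143.86 = R$6,610,367.00.
Subtracting fixed costs: EBIT = R$6,610,367.00 − R$2,308,500 = R$4,301,867.00.
So DOL = total CM / EBIT = R$6,610,367.00 / R$4,301,867.00 = 1.5366.
%ΔEBIT = DOL × %ΔSales = 1.5366 × -18.2% = -28.0%.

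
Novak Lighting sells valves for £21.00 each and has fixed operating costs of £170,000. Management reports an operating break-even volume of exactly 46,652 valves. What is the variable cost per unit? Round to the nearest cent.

Contribution per unit must be FC / Q = £170,000 / 46,652 = £3.6440.
Hence VC = price − CM = £21.00 − £3.6440 = £17.36.

£17.36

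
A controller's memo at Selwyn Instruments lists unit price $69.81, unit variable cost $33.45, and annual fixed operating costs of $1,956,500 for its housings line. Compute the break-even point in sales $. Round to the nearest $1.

$3,756,415

CM per unit = $69.81 − $33.45 = $36.36; CM ratio = $36.36 / $69.81 = 0.5208.
Break-even revenue = fixed costs × price ÷ CM = $1,956,500 × $69.81 ÷ $36.36 = $3,756,415.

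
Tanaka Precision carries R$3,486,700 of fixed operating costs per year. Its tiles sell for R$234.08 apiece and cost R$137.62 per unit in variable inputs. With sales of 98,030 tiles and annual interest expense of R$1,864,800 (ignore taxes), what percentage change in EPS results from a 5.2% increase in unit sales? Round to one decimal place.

Contribution at this volume is 98,030 × R$96.46 = R$9,455,973.80.
EBIT = R$9,455,973.80 − R$3,486,700 = R$5,969,273.80.
After interest of R$1,864,800.00, pre-tax earnings = R$4,104,473.80.
Degree of combined leverage = contribution ÷ (EBIT − I) = R$9,455,973.80 ÷ R$4,104,473.80 = 2.3038.
EPS therefore changes by 2.3038 × (+5.2%) = +12.0%.

+12.0%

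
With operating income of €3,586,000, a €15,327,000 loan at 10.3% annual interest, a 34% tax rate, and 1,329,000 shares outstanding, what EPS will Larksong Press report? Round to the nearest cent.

Pre-tax income = €3,586,000 − €1,578,681.00 = €2,007,319.00.
After tax at 34%: net income = €2,007,319.00 × 0.66 = €1,324,830.54.
EPS = €1,324,830.54 ÷ 1,329,000 = €1.00.

€1.00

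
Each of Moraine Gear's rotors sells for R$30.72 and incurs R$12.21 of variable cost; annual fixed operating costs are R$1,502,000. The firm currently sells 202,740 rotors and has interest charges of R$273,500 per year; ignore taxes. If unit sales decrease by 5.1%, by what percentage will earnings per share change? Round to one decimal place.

-9.7%

Total contribution margin = 202,740 × R$18.51 = R$3,752,717.40.
EBIT = R$3,752,717.40 − R$1,502,000 = R$2,250,717.40.
After interest of R$273,500.00, pre-tax earnings = R$1,977,217.40.
DCL = total CM / (EBIT − I) = R$3,752,717.40 / R$1,977,217.40 = 1.8980.
EPS therefore changes by 1.8980 × (-5.1%) = -9.7%.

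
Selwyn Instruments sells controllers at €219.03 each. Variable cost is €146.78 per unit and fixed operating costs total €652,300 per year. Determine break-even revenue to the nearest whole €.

€1,977,485

Contribution margin per unit = €219.03 − €146.78 = €72.25, a CM ratio of €72.25 ÷ €219.03 = 0.3299.
Break-even revenue = fixed costs × price ÷ CM = €652,300 × €219.03 ÷ €72.25 = €1,977,485.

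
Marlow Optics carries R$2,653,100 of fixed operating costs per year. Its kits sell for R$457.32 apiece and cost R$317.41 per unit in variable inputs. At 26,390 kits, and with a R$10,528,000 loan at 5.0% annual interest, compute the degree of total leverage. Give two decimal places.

Total contribution margin = 26,390 × R$139.91 = R$3,692,224.90.
Operating income = contribution − fixed costs = R$3,692,224.90 − R$2,653,100 = R$1,039,124.90. Interest = R$526,400.00.
DOL = R$3,692,224.90 ÷ R$1,039,124.90 = 3.5532; DFL = R$1,039,124.90 ÷ R$512,724.90 = 2.0267.
Combined leverage = 3.5532 × 2.0267 = 7.2013.

7.20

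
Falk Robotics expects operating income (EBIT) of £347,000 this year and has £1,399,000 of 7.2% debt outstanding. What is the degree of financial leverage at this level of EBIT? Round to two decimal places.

1.41

Annual interest charges come to £100,728.00.
DFL = EBIT ÷ (EBIT − I) = £347,000 ÷ (£347,000 − £100,728.00) = £347,000 ÷ £246,272.00 = 1.4090.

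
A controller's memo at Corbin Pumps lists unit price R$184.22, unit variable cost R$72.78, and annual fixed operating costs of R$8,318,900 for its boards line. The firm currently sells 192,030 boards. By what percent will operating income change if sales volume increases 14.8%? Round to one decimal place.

+24.2%

Total contribution margin = 192,030 × R$111.44 = R$21,399,823.20.
Subtracting fixed costs: EBIT = R$21,399,823.20 − R$8,318,900 = R$13,080,923.20.
Degree of operating leverage = R$21,399,823.20 / R$13,080,923.20 = 1.6360.
%ΔEBIT = DOL × %ΔSales = 1.6360 × +14.8% = +24.2%.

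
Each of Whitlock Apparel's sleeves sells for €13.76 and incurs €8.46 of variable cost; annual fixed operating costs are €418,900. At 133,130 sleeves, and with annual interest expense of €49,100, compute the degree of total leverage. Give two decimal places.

2.97

Contribution at this volume is 133,130 × €5.30 = €705,589.00.
Operating income = contribution − fixed costs = €705,589.00 − €418,900 = €286,689.00. Interest = €49,100.00, so EBIT − I = €237,589.00.
Degree of total leverage = total CM / (EBIT − interest) = €705,589.00 / €237,589.00 = 2.9698.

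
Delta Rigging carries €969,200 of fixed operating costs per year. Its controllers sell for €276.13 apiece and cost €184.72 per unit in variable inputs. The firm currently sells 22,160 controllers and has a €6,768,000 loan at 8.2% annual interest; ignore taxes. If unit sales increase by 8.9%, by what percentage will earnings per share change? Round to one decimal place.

Contribution at this volume is 22,160 × €91.41 = €2,025,645.60.
EBIT = €2,025,645.60 − €969,200 = €1,056,445.60.
After interest of €554,976.00, pre-tax earnings = €501,469.60.
Degree of combined leverage = contribution ÷ (EBIT − I) = €2,025,645.60 ÷ €501,469.60 = 4.0394.
%ΔEPS = DCL × %ΔSales = 4.0394 × +8.9% = +36.0%.

+36.0%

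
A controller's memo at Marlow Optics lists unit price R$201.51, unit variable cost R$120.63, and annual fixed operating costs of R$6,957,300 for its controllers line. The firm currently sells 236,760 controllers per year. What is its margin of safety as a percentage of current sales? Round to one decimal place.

Contribution margin per unit = R$201.51 − R$120.63 = R$80.88. Break-even units = R$6,957,300 ÷ R$80.88 = 86,020.03; break-even revenue = 86,020.03 × R$201.51 = R$17,333,896.18.
Current sales = 236,760 × R$201.51 = R$47,709,507.60.
Margin of safety = (R$47,709,507.60 − R$17,333,896.18) ÷ R$47,709,507.60 = 63.7%.

63.7%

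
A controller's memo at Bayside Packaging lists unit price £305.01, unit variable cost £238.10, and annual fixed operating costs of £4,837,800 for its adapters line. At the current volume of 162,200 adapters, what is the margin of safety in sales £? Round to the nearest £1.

£27,419,455

Each unit contributes £305.01 − £238.10 = £66.91. Break-even units = £4,837,800 ÷ £66.91 = 72,303.09; break-even revenue = 72,303.09 × £305.01 = £22,053,166.61.
Current sales = 162,200 × £305.01 = £49,472,622.00.
Margin of safety = £49,472,622.00 − £22,053,166.61 = £27,419,455.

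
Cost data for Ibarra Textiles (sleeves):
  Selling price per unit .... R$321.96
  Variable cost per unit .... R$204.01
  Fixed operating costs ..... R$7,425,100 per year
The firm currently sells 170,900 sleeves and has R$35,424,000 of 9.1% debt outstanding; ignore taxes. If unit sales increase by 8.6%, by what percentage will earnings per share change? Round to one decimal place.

At 170,900 units, contribution = 170,900 × R$117.95 = R$20,157,655.00.
EBIT = R$20,157,655.00 − R$7,425,100 = R$12,732,555.00.
Interest = R$3,223,584.00, so EBIT − I = R$9,508,971.00.
DCL = total CM / (EBIT − I) = R$20,157,655.00 / R$9,508,971.00 = 2.1199.
EPS therefore changes by 2.1199 × (+8.6%) = +18.2%.

+18.2%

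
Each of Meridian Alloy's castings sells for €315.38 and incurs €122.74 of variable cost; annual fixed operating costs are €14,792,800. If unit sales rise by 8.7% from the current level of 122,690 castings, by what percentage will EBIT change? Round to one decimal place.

Total contribution margin = 122,690 × €192.64 = €23,635,001.60.
Operating income = contribution − fixed costs = €23,635,001.60 − €14,792,800 = €8,842,201.60.
Degree of operating leverage = €23,635,001.60 / €8,842,201.60 = 2.6730.
So EBIT moves 2.6730 × (+8.7%) = +23.3%.

+23.3%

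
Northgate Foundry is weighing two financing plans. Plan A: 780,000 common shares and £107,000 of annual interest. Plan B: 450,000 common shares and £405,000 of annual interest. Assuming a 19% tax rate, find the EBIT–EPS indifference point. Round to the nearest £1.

£811,364

At indifference, (EBIT − 107,000)(1 − t)/780,000 = (EBIT − 405,000)(1 − t)/450,000.
The (1 − t) factor cancels: (EBIT − 107,000) × 450,000 = (EBIT − 405,000) × 780,000.
Solving, EBIT = (405,000·780,000 − 107,000·450,000) / (780,000 − 450,000) = 267,750,000,000 / 330,000 = 811,363.64.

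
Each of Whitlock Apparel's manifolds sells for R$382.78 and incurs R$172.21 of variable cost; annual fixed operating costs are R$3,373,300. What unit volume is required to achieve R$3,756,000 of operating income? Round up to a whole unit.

Contribution margin per unit = R$382.78 − R$172.21 = R$210.57.
Units = (FC + target) / CM = (R$3,373,300 + R$3,756,000) / R$210.57 = 33,857.15, so 33,858 manifolds.

33,858 manifolds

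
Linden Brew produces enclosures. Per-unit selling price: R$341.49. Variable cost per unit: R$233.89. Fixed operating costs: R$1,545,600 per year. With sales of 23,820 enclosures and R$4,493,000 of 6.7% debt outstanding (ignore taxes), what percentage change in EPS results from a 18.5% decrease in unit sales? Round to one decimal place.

Total contribution margin = 23,820 × R$107.60 = R$2,563,032.00.
EBIT = R$2,563,032.00 − R$1,545,600 = R$1,017,432.00.
Interest = R$301,031.00, so EBIT − I = R$716,401.00.
Degree of combined leverage = contribution ÷ (EBIT − I) = R$2,563,032.00 ÷ R$716,401.00 = 3.5776.
%ΔEPS = DCL × %ΔSales = 3.5776 × -18.5% = -66.2%.

-66.2%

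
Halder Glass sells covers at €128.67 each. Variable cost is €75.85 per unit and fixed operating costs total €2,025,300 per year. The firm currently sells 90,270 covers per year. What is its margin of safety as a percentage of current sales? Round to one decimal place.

57.5%

Contribution margin per unit = €128.67 − €75.85 = €52.82. Break-even units = €2,025,300 ÷ €52.82 = 38,343.43; break-even revenue = 38,343.43 × €128.67 = €4,933,649.20.
Actual sales revenue = 90,270 × €128.67 = €11,615,040.90.
Margin of safety = (€11,615,040.90 − €4,933,649.20) ÷ €11,615,040.90 = 57.5%.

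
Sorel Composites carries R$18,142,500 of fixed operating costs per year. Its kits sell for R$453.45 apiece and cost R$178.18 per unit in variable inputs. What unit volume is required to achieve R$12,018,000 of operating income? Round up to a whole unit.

Unit CM = price − variable cost = R$453.45 − R$178.18 = R$275.27.
Need Q such that Q × R$275.27 − R$18,142,500 = R$12,018,000, i.e. Q = R$30,160,500 / R$275.27 = 109,566.97 → 109,567.

109,567 kits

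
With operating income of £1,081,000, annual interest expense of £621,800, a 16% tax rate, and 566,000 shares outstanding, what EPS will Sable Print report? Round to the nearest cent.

Interest = £621,800.00, so EBT = £1,081,000 − £621,800.00 = £459,200.00.
Net income = £459,200.00 × (1 − 0.16) = £385,728.00.
EPS = £385,728.00 ÷ 566,000 = £0.68.

£0.68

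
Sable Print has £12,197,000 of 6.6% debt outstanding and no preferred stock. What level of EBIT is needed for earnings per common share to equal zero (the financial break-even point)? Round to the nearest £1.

£805,002

Annual interest = 6.6% × £12,197,000 = £805,002.00.
Without preferred stock the financial break-even is simply EBIT = interest = £805,002.00.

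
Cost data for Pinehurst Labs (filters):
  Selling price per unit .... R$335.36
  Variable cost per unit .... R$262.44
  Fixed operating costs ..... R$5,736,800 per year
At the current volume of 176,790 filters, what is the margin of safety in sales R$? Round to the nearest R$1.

R$32,904,679

Unit CM = price − variable cost = R$335.36 − R$262.44 = R$72.92. Break-even units = R$5,736,800 ÷ R$72.92 = 78,672.52; break-even revenue = 78,672.52 × R$335.36 = R$26,383,615.58.
Current sales = 176,790 × R$335.36 = R$59,288,294.40.
Margin of safety = R$59,288,294.40 − R$26,383,615.58 = R$32,904,679.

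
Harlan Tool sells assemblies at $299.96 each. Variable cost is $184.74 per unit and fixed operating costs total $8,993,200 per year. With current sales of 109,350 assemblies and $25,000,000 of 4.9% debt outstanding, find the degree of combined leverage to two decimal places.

Contribution at this volume is 109,350 × $115.22 = $12,599,307.00.
EBIT = $12,599,307.00 − $8,993,200 = $3,606,107.00. Interest = $1,225,000.00.
DOL = $12,599,307.00 ÷ $3,606,107.00 = 3.4939; DFL = $3,606,107.00 ÷ $2,381,107.00 = 1.5145.
DCL = DOL × DFL = 3.4939 × 1.5145 = 5.2915.

5.29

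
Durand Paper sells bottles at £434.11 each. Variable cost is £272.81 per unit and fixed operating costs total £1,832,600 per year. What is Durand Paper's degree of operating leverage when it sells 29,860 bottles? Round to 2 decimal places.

1.61

Contribution at this volume is 29,860 × £161.30 = £4,816,418.00.
Subtracting fixed costs: EBIT = £4,816,418.00 − £1,832,600 = £2,983,818.00.
DOL = contribution ÷ EBIT = £4,816,418.00 ÷ £2,983,818.00 = 1.6142.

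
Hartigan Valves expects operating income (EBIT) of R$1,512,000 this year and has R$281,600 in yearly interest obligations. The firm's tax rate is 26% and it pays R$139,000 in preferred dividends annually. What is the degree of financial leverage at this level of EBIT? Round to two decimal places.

1.45

Interest = R$281,600.00.
Pre-tax preferred-dividend burden = R$139,000 ÷ (1 − 0.26) = R$187,837.84.
DFL = EBIT ÷ [EBIT − I − D_p/(1−t)] = R$1,512,000 ÷ [R$1,512,000 − R$281,600.00 − R$187,837.84] = R$1,512,000 ÷ R$1,042,562.16 = 1.4503.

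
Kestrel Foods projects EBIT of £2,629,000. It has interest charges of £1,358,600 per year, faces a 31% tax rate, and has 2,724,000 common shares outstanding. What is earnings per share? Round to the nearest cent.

£0.32

Pre-tax income = £2,629,000 − £1,358,600.00 = £1,270,400.00.
Net income = £1,270,400.00 × (1 − 0.31) = £876,576.00.
EPS = £876,576.00 ÷ 2,724,000 = £0.32.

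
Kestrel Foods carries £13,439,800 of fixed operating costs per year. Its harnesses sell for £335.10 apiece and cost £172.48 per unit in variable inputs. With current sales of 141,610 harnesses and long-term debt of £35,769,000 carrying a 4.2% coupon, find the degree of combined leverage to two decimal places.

Total contribution margin = 141,610 × £162.62 = £23,028,618.20.
Operating income = contribution − fixed costs = £23,028,618.20 − £13,439,800 = £9,588,818.20. Interest = £1,502,298.00.
DOL = £23,028,618.20 ÷ £9,588,818.20 = 2.4016; DFL = £9,588,818.20 ÷ £8,086,520.20 = 1.1858.
DCL = DOL × DFL = 2.4016 × 1.1858 = 2.8478.

2.85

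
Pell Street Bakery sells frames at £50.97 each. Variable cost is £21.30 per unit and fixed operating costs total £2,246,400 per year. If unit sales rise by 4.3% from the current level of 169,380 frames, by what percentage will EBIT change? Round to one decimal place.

Contribution at this volume is 169,380 × £29.67 = £5,025,504.60.
Operating income = contribution − fixed costs = £5,025,504.60 − £2,246,400 = £2,779,104.60.
DOL = contribution ÷ EBIT = £5,025,504.60 ÷ £2,779,104.60 = 1.8083.
Operating income changes by 1.8083 × +4.3% = +7.8%.

+7.8%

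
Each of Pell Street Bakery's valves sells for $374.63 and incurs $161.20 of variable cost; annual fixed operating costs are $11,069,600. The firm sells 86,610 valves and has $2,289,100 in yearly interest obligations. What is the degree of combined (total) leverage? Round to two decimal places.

At 86,610 units, contribution = 86,610 × $213.43 = $18,485,172.30.
Operating income = contribution − fixed costs = $18,485,172.30 − $11,069,600 = $7,415,572.30. Interest = $2,289,100.00.
DOL = $18,485,172.30 ÷ $7,415,572.30 = 2.4928; DFL = $7,415,572.30 ÷ $5,126,472.30 = 1.4465.
DCL = DOL × DFL = 2.4928 × 1.4465 = 3.6058.

3.61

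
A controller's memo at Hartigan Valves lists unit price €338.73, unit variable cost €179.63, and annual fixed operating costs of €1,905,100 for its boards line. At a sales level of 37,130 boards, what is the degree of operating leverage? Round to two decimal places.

1.48

At 37,130 units, contribution = 37,130 × €159.10 = €5,907,383.00.
Operating income = contribution − fixed costs = €5,907,383.00 − €1,905,100 = €4,002,283.00.
Degree of operating leverage = €5,907,383.00 / €4,002,283.00 = 1.4760.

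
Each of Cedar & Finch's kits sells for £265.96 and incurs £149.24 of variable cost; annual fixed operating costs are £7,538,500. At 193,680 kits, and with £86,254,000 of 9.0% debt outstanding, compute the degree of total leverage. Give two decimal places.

Total contribution margin = 193,680 × £116.72 = £22,606,329.60.
Subtracting fixed costs: EBIT = £22,606,329.60 − £7,538,500 = £15,067,829.60. Interest = £7,762,860.00, so EBIT − I = £7,304,969.60.
Degree of total leverage = total CM / (EBIT − interest) = £22,606,329.60 / £7,304,969.60 = 3.0947.

3.09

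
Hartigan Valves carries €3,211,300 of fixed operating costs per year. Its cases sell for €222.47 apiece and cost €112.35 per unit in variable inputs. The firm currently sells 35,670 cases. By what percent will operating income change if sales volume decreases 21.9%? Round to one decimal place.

Contribution at this volume is 35,670 × €110.12 = €3,927,980.40.
Operating income = contribution − fixed costs = €3,927,980.40 − €3,211,300 = €716,680.40.
DOL = contribution ÷ EBIT = €3,927,980.40 ÷ €716,680.40 = 5.4808.
Operating income changes by 5.4808 × -21.9% = -120.0%.

-120.0%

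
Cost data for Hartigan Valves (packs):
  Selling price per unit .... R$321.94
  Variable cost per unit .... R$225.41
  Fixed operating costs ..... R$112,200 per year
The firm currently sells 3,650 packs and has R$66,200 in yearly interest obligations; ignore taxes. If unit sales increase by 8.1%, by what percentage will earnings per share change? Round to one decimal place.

Total contribution margin = 3,650 × R$96.53 = R$352,334.50.
Operating income = contribution − fixed costs = R$352,334.50 − R$112,200 = R$240,134.50.
After interest of R$66,200.00, pre-tax earnings = R$173,934.50.
Degree of combined leverage = contribution ÷ (EBIT − I) = R$352,334.50 ÷ R$173,934.50 = 2.0257.
%ΔEPS = DCL × %ΔSales = 2.0257 × +8.1% = +16.4%.

+16.4%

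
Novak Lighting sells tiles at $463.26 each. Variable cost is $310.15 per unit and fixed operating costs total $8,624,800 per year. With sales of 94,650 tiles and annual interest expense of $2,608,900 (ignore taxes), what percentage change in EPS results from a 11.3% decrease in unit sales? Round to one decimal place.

Contribution at this volume is 94,650 × $153.11 = $14,491,861.50.
Operating income = contribution − fixed costs = $14,491,861.50 − $8,624,800 = $5,867,061.50.
Interest = $2,608,900.00, so EBIT − I = $3,258,161.50.
Degree of combined leverage = contribution ÷ (EBIT − I) = $14,491,861.50 ÷ $3,258,161.50 = 4.4479.
%ΔEPS = DCL × %ΔSales = 4.4479 × -11.3% = -50.3%.

-50.3%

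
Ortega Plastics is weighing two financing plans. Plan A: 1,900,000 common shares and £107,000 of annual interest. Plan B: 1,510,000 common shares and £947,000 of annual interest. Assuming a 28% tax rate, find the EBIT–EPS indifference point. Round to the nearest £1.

£4,199,308

At indifference, (EBIT − 107,000)(1 − t)/1,900,000 = (EBIT − 947,000)(1 − t)/1,510,000.
Cancelling (1 − t) and cross-multiplying: 1,510,000·(EBIT − 107,000) = 1,900,000·(EBIT − 947,000).
EBIT × (1,900,000 − 1,510,000) = 947,000 × 1,900,000 − 107,000 × 1,510,000 = 1,637,730,000,000, so EBIT = 1,637,730,000,000 ÷ 390,000 = 4,199,307.69.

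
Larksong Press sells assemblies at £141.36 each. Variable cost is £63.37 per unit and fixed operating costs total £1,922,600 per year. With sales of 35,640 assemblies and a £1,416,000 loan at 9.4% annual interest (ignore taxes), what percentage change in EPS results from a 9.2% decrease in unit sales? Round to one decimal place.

-35.3%

At 35,640 units, contribution = 35,640 × £77.99 = £2,779,563.60.
Operating income = contribution − fixed costs = £2,779,563.60 − £1,922,600 = £856,963.60.
Interest = £133,104.00, so EBIT − I = £723,859.60.
Degree of combined leverage = contribution ÷ (EBIT − I) = £2,779,563.60 ÷ £723,859.60 = 3.8399.
EPS therefore changes by 3.8399 × (-9.2%) = -35.3%.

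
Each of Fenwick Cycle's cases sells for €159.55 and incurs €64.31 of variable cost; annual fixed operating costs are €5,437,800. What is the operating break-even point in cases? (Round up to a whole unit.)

57,096 cases

Contribution margin per unit = €159.55 − €64.31 = €95.24.
Break-even volume = fixed costs ÷ CM per unit = €5,437,800 ÷ €95.24 = 57,095.76, so 57,096 cases.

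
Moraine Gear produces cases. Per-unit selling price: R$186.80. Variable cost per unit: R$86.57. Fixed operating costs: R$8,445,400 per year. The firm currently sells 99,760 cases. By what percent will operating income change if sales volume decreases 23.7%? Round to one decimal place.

Contribution at this volume is 99,760 × R$100.23 = R$9,998,944.80.
Operating income = contribution − fixed costs = R$9,998,944.80 − R$8,445,400 = R$1,553,544.80.
DOL = contribution ÷ EBIT = R$9,998,944.80 ÷ R$1,553,544.80 = 6.4362.
%ΔEBIT = DOL × %ΔSales = 6.4362 × -23.7% = -152.5%.

-152.5%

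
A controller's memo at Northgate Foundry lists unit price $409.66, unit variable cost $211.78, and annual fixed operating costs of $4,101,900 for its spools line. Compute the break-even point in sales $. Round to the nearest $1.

$8,491,936

CM per unit = $409.66 − $211.78 = $197.88; CM ratio = $197.88 / $409.66 = 0.4830.
Break-even sales = FC ÷ CM ratio = $4,101,900 × $409.66 / $197.88 = $8,491,936.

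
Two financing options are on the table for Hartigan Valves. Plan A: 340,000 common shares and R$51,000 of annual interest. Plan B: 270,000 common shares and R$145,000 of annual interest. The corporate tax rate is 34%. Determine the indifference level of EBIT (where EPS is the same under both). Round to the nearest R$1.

At indifference, (EBIT − 51,000)(1 − t)/340,000 = (EBIT − 145,000)(1 − t)/270,000.
The (1 − t) factor cancels: (EBIT − 51,000) × 270,000 = (EBIT − 145,000) × 340,000.
Solving, EBIT = (145,000·340,000 − 51,000·270,000) / (340,000 − 270,000) = 35,530,000,000 / 70,000 = 507,571.43.

R$507,571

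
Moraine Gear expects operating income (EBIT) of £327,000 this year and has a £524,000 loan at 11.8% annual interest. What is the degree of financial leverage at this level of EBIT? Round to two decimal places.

Annual interest charges come to £61,832.00.
DFL = EBIT ÷ (EBIT − I) = £327,000 ÷ (£327,000 − £61,832.00) = £327,000 ÷ £265,168.00 = 1.2332.

1.23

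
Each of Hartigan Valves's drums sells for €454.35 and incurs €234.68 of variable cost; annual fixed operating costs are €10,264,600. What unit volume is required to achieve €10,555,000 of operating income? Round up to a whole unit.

94,777 drums

Contribution margin per unit = €454.35 − €234.68 = €219.67.
Need Q such that Q × €219.67 − €10,264,600 = €10,555,000, i.e. Q = €20,819,600 / €219.67 = 94,776.71 → 94,777.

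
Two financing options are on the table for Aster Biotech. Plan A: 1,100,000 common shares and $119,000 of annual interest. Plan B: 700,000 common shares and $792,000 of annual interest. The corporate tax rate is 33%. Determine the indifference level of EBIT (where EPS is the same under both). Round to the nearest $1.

At indifference, (EBIT − 119,000)(1 − t)/1,100,000 = (EBIT − 792,000)(1 − t)/700,000.
Cancelling (1 − t) and cross-multiplying: 700,000·(EBIT − 119,000) = 1,100,000·(EBIT − 792,000).
EBIT × (1,100,000 − 700,000) = 792,000 × 1,100,000 − 119,000 × 700,000 = 787,900,000,000, so EBIT = 787,900,000,000 ÷ 400,000 = 1,969,750.00.

$1,969,750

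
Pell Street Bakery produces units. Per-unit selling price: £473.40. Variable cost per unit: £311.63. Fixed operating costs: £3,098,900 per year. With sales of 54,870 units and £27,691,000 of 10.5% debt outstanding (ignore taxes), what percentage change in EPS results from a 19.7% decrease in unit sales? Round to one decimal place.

At 54,870 units, contribution = 54,870 × £161.77 = £8,876,319.90.
Subtracting fixed costs: EBIT = £8,876,319.90 − £3,098,900 = £5,777,419.90.
Interest = £2,907,555.00, so EBIT − I = £2,869,864.90.
DCL = total CM / (EBIT − I) = £8,876,319.90 / £2,869,864.90 = 3.0929.
%ΔEPS = DCL × %ΔSales = 3.0929 × -19.7% = -60.9%.

-60.9%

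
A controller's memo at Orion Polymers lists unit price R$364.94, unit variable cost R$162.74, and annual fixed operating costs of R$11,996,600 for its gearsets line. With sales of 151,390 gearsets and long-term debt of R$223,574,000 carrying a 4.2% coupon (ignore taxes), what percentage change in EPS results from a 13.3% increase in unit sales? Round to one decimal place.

Contribution at this volume is 151,390 × R$202.20 = R$30,611,058.00.
Subtracting fixed costs: EBIT = R$30,611,058.00 − R$11,996,600 = R$18,614,458.00.
Interest = R$9,390,108.00, so EBIT − I = R$9,224,350.00.
DCL = total CM / (EBIT − I) = R$30,611,058.00 / R$9,224,350.00 = 3.3185.
%ΔEPS = DCL × %ΔSales = 3.3185 × +13.3% = +44.1%.

+44.1%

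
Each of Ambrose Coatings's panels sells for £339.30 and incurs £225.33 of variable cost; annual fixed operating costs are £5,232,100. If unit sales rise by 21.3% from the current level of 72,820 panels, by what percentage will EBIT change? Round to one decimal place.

Total contribution margin = 72,820 × £113.97 = £8,299,295.40.
Operating income = contribution − fixed costs = £8,299,295.40 − £5,232,100 = £3,067,195.40.
DOL = contribution ÷ EBIT = £8,299,295.40 ÷ £3,067,195.40 = 2.7058.
So EBIT moves 2.7058 × (+21.3%) = +57.6%.

+57.6%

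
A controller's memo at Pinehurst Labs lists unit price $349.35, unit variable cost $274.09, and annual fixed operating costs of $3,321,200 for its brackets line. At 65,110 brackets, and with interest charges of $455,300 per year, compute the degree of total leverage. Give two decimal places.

Contribution at this volume is 65,110 × $75.26 = $4,900,178.60.
EBIT = $4,900,178.60 − $3,321,200 = $1,578,978.60. Interest = $455,300.00.
DOL = $4,900,178.60 ÷ $1,578,978.60 = 3.1034; DFL = $1,578,978.60 ÷ $1,123,678.60 = 1.4052.
Combined leverage = 3.1034 × 1.4052 = 4.3609.

4.36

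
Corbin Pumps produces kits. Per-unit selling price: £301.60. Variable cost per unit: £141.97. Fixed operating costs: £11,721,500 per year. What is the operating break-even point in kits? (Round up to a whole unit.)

Unit CM = price − variable cost = £301.60 − £141.97 = £159.63.
Units to break even: £11,721,500 ÷ £159.63 = 73,429.18, rounded up to 73,430.

73,430 kits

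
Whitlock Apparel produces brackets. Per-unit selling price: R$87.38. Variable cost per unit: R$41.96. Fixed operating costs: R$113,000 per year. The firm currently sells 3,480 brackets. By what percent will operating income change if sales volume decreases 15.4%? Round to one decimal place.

At 3,480 units, contribution = 3,480 × R$45.42 = R$158,061.60.
Operating income = contribution − fixed costs = R$158,061.60 − R$113,000 = R$45,061.60.
So DOL = total CM / EBIT = R$158,061.60 / R$45,061.60 = 3.5077.
Operating income changes by 3.5077 × -15.4% = -54.0%.

-54.0%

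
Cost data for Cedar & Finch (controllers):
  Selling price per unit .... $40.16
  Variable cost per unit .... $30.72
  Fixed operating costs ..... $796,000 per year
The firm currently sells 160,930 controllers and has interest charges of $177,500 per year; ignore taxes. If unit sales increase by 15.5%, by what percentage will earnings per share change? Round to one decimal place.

At 160,930 units, contribution = 160,930 × $9.44 = $1,519,179.20.
EBIT = $1,519,179.20 − $796,000 = $723,179.20.
After interest of $177,500.00, pre-tax earnings = $545,679.20.
Degree of combined leverage = contribution ÷ (EBIT − I) = $1,519,179.20 ÷ $545,679.20 = 2.7840.
EPS therefore changes by 2.7840 × (+15.5%) = +43.2%.

+43.2%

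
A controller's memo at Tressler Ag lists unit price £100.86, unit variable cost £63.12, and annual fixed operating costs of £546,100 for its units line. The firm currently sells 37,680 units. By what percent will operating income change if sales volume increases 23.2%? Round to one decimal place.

+37.7%

At 37,680 units, contribution = 37,680 × £37.74 = £1,422,043.20.
Subtracting fixed costs: EBIT = £1,422,043.20 − £546,100 = £875,943.20.
Degree of operating leverage = £1,422,043.20 / £875,943.20 = 1.6234.
%ΔEBIT = DOL × %ΔSales = 1.6234 × +23.2% = +37.7%.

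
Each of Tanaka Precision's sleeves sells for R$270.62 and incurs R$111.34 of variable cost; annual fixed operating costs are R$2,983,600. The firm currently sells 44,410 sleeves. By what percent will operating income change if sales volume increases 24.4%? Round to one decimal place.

At 44,410 units, contribution = 44,410 × R$159.28 = R$7,073,624.80.
Subtracting fixed costs: EBIT = R$7,073,624.80 − R$2,983,600 = R$4,090,024.80.
DOL = contribution ÷ EBIT = R$7,073,624.80 ÷ R$4,090,024.80 = 1.7295.
So EBIT moves 1.7295 × (+24.4%) = +42.2%.

+42.2%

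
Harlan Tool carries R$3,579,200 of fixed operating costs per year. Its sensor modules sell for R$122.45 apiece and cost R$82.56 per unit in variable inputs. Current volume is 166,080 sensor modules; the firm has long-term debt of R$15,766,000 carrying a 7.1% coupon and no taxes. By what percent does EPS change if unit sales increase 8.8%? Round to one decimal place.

At 166,080 units, contribution = 166,080 × R$39.89 = R$6,624,931.20.
Operating income = contribution − fixed costs = R$6,624,931.20 − R$3,579,200 = R$3,045,731.20.
Interest = R$1,119,386.00, so EBIT − I = R$1,926,345.20.
Degree of combined leverage = contribution ÷ (EBIT − I) = R$6,624,931.20 ÷ R$1,926,345.20 = 3.4391.
%ΔEPS = DCL × %ΔSales = 3.4391 × +8.8% = +30.3%.

+30.3%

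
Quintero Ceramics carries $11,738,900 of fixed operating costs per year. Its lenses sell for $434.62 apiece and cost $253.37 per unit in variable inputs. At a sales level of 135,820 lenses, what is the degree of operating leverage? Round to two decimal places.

1.91

At 135,820 units, contribution = 135,820 × $181.25 = $24,617,375.00.
EBIT = $24,617,375.00 − $11,738,900 = $12,878,475.00.
So DOL = total CM / EBIT = $24,617,375.00 / $12,878,475.00 = 1.9115.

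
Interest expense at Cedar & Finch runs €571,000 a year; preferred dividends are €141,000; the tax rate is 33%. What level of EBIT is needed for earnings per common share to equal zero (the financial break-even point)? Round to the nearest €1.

€781,448

Preferred dividends are paid after tax, so their pre-tax equivalent is €141,000 ÷ (1 − 0.33) = €210,447.76.
Financial break-even EBIT = interest + D_p ÷ (1 − t) = €571,000 + €210,447.76 = €781,447.76.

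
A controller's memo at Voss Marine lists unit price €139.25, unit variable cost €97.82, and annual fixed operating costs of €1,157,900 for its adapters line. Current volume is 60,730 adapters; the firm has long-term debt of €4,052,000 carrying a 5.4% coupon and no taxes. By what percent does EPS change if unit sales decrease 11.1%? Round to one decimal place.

Total contribution margin = 60,730 × €41.43 = €2,516,043.90.
Operating income = contribution − fixed costs = €2,516,043.90 − €1,157,900 = €1,358,143.90.
Interest = €218,808.00, so EBIT − I = €1,139,335.90.
Degree of combined leverage = contribution ÷ (EBIT − I) = €2,516,043.90 ÷ €1,139,335.90 = 2.2083.
%ΔEPS = DCL × %ΔSales = 2.2083 × -11.1% = -24.5%.

-24.5%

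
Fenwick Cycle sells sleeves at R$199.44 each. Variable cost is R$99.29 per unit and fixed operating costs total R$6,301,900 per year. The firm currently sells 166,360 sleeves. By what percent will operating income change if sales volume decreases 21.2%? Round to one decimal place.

Contribution at this volume is 166,360 × R$100.15 = R$16,660,954.00.
Subtracting fixed costs: EBIT = R$16,660,954.00 − R$6,301,900 = R$10,359,054.00.
DOL = contribution ÷ EBIT = R$16,660,954.00 ÷ R$10,359,054.00 = 1.6083.
Operating income changes by 1.6083 × -21.2% = -34.1%.

-34.1%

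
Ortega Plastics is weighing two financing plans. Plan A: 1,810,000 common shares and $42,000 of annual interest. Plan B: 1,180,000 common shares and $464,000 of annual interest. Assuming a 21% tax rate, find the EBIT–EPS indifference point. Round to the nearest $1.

Set EPS_A = EPS_B: (EBIT − $42,000)(1 − 0.21) ÷ 1,810,000 = (EBIT − $464,000)(1 − 0.21) ÷ 1,180,000.
Cancelling (1 − t) and cross-multiplying: 1,180,000·(EBIT − 42,000) = 1,810,000·(EBIT − 464,000).
EBIT × (1,810,000 − 1,180,000) = 464,000 × 1,810,000 − 42,000 × 1,180,000 = 790,280,000,000, so EBIT = 790,280,000,000 ÷ 630,000 = 1,254,412.70.

$1,254,413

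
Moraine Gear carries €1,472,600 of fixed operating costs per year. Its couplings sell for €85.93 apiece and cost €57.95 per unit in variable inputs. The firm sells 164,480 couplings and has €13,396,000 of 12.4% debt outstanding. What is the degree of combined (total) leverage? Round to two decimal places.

3.13

Contribution at this volume is 164,480 × €27.98 = €4,602,150.40.
Operating income = contribution − fixed costs = €4,602,150.40 − €1,472,600 = €3,129,550.40. Interest = €1,661,104.00.
DOL = €4,602,150.40 ÷ €3,129,550.40 = 1.4705; DFL = €3,129,550.40 ÷ €1,468,446.40 = 2.1312.
Combined leverage = 1.4705 × 2.1312 = 3.1339.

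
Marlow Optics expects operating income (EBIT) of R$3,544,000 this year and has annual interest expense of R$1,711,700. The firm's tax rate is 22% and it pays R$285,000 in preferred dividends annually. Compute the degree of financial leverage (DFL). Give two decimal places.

2.42

Interest = R$1,711,700.00.
Pre-tax preferred-dividend burden = R$285,000 ÷ (1 − 0.22) = R$365,384.62.
DFL = EBIT ÷ [EBIT − I − D_p/(1−t)] = R$3,544,000 ÷ [R$3,544,000 − R$1,711,700.00 − R$365,384.62] = R$3,544,000 ÷ R$1,466,915.38 = 2.4160.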